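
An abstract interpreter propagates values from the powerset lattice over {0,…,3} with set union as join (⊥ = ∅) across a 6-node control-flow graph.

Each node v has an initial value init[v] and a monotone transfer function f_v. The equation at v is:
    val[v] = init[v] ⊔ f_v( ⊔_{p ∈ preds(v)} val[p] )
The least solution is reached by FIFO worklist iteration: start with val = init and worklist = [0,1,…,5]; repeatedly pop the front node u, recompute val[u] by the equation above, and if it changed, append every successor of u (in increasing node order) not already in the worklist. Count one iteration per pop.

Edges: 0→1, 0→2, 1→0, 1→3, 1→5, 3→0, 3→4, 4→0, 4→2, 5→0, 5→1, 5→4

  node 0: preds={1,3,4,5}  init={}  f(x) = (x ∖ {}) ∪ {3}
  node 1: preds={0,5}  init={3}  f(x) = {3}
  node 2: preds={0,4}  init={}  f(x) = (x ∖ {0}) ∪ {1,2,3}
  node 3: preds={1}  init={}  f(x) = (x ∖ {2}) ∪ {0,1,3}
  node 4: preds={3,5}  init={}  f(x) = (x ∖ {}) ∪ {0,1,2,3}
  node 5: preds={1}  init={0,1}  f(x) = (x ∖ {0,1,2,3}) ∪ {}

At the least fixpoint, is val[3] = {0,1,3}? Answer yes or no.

yes

Worklist (9 pops):
  #1 pop 0: in={0,1,3} → {0,1,3} (was {}); enqueue []
  #2 pop 1: in={0,1,3} → {3} (no change)
  #3 pop 2: in={0,1,3} → {1,2,3} (was {}); enqueue []
  #4 pop 3: in={3} → {0,1,3} (was {}); enqueue [0]
  #5 pop 4: in={0,1,3} → {0,1,2,3} (was {}); enqueue [2]
  #6 pop 5: in={3} → {0,1} (no change)
  #7 pop 0: in={0,1,2,3} → {0,1,2,3} (was {0,1,3}); enqueue [1]
  #8 pop 2: in={0,1,2,3} → {1,2,3} (no change)
  #9 pop 1: in={0,1,2,3} → {3} (no change)

Fixpoint:
  val[0] = {0,1,2,3}
  val[1] = {3}
  val[2] = {1,2,3}
  val[3] = {0,1,3}
  val[4] = {0,1,2,3}
  val[5] = {0,1}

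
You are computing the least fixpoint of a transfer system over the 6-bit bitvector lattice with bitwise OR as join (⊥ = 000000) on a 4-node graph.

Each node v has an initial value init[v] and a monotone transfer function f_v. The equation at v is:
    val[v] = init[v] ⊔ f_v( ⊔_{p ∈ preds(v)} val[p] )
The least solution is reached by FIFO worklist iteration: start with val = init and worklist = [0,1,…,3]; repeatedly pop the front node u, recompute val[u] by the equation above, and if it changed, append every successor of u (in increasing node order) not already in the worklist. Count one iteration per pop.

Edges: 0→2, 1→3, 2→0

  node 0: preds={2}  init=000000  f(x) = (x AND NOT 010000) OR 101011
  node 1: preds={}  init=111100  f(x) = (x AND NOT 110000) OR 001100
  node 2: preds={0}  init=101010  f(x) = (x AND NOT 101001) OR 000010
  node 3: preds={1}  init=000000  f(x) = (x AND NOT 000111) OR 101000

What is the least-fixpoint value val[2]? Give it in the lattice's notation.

Worklist (4 pops):
  #1 pop 0: in=101010 → 101011 (was 000000); enqueue []
  #2 pop 1: in=000000 → 111100 (no change)
  #3 pop 2: in=101011 → 101010 (no change)
  #4 pop 3: in=111100 → 111000 (was 000000); enqueue []

Fixpoint:
  val[0] = 101011
  val[1] = 111100
  val[2] = 101010
  val[3] = 111000

101010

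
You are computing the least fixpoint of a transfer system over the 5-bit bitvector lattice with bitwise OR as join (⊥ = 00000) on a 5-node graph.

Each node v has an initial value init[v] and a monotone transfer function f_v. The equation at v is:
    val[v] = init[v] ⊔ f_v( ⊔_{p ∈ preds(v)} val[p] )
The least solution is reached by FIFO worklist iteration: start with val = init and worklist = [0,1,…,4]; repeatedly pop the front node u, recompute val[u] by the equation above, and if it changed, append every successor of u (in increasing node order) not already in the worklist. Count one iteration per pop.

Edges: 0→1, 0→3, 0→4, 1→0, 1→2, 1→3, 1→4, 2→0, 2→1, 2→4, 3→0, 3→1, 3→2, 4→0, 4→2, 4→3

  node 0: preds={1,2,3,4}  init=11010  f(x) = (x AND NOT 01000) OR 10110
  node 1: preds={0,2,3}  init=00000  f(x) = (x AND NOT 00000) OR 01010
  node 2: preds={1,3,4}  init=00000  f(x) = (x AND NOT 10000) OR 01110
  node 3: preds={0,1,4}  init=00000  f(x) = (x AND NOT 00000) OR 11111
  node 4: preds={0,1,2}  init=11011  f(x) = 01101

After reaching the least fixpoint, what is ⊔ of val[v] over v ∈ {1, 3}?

Trace (9 dequeues):
  [1] u=0 | in 11011 | out 11111 | prev 11010 | push {}
  [2] u=1 | in 11111 | out 11111 | prev 00000 | push {0}
  [3] u=2 | in 11111 | out 01111 | prev 00000 | push {1}
  [4] u=3 | in 11111 | out 11111 | prev 00000 | push {2}
  [5] u=4 | in 11111 | out 11111 | prev 11011 | push {3}
  [6] u=0 | in 11111 | out 11111 | ==
  [7] u=1 | in 11111 | out 11111 | ==
  [8] u=2 | in 11111 | out 01111 | ==
  [9] u=3 | in 11111 | out 11111 | ==

Converged values:
  [0] 11111
  [1] 11111
  [2] 01111
  [3] 11111
  [4] 11111

11111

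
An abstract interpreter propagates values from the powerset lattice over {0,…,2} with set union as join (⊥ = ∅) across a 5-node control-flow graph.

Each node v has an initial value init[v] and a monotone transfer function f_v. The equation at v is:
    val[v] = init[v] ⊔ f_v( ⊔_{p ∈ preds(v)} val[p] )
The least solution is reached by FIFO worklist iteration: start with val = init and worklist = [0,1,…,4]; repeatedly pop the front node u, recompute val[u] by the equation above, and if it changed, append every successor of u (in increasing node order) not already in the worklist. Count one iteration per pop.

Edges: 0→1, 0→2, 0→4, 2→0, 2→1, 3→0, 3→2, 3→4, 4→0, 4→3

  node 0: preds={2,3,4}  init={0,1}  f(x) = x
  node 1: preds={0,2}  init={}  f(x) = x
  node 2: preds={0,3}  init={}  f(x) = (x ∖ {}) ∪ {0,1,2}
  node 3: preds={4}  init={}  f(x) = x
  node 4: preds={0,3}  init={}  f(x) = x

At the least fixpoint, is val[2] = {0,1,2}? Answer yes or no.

yes

Trace (15 dequeues):
  [1] u=0 | in {} | out {0,1} | ==
  [2] u=1 | in {0,1} | out {0,1} | prev {} | push {}
  [3] u=2 | in {0,1} | out {0,1,2} | prev {} | push {0,1}
  [4] u=3 | in {} | out {} | ==
  [5] u=4 | in {0,1} | out {0,1} | prev {} | push {3}
  [6] u=0 | in {0,1,2} | out {0,1,2} | prev {0,1} | push {2,4}
  [7] u=1 | in {0,1,2} | out {0,1,2} | prev {0,1} | push {}
  [8] u=3 | in {0,1} | out {0,1} | prev {} | push {0}
  [9] u=2 | in {0,1,2} | out {0,1,2} | ==
  [10] u=4 | in {0,1,2} | out {0,1,2} | prev {0,1} | push {3}
  [11] u=0 | in {0,1,2} | out {0,1,2} | ==
  [12] u=3 | in {0,1,2} | out {0,1,2} | prev {0,1} | push {0,2,4}
  [13] u=0 | in {0,1,2} | out {0,1,2} | ==
  [14] u=2 | in {0,1,2} | out {0,1,2} | ==
  [15] u=4 | in {0,1,2} | out {0,1,2} | ==

Converged values:
  [0] {0,1,2}
  [1] {0,1,2}
  [2] {0,1,2}
  [3] {0,1,2}
  [4] {0,1,2}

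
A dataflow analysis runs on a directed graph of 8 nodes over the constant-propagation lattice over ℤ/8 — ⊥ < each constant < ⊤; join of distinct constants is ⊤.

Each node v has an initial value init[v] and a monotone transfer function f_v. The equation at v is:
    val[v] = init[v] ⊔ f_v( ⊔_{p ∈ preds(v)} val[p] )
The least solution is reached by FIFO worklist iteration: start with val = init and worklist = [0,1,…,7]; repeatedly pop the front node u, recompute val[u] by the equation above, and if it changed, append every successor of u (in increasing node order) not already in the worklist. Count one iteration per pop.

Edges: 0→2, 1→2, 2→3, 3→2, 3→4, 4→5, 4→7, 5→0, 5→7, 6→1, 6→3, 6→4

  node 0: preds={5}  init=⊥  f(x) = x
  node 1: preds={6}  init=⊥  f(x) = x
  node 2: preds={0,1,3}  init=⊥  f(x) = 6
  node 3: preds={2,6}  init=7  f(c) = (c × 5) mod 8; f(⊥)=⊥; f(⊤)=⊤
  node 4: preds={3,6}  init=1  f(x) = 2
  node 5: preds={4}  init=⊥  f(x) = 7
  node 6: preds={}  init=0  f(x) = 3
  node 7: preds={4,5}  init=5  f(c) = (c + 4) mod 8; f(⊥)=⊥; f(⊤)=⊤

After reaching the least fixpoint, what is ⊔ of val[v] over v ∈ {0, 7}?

⊤

Iteration log — 14 steps:
  step 1. node 0  ⊔preds=⊥  new=⊥  stable
  step 2. node 1  ⊔preds=0  new=0  old=⊥  +wl: 
  step 3. node 2  ⊔preds=⊤  new=6  old=⊥  +wl: 
  step 4. node 3  ⊔preds=⊤  new=⊤  old=7  +wl: 2
  step 5. node 4  ⊔preds=⊤  new=⊤  old=1  +wl: 
  step 6. node 5  ⊔preds=⊤  new=7  old=⊥  +wl: 0
  step 7. node 6  ⊔preds=⊥  new=⊤  old=0  +wl: 1,3,4
  step 8. node 7  ⊔preds=⊤  new=⊤  old=5  +wl: 
  step 9. node 2  ⊔preds=⊤  new=6  stable
  step 10. node 0  ⊔preds=7  new=7  old=⊥  +wl: 2
  step 11. node 1  ⊔preds=⊤  new=⊤  old=0  +wl: 
  step 12. node 3  ⊔preds=⊤  new=⊤  stable
  step 13. node 4  ⊔preds=⊤  new=⊤  stable
  step 14. node 2  ⊔preds=⊤  new=6  stable

Least fixpoint reached:
  node 0: 7
  node 1: ⊤
  node 2: 6
  node 3: ⊤
  node 4: ⊤
  node 5: 7
  node 6: ⊤
  node 7: ⊤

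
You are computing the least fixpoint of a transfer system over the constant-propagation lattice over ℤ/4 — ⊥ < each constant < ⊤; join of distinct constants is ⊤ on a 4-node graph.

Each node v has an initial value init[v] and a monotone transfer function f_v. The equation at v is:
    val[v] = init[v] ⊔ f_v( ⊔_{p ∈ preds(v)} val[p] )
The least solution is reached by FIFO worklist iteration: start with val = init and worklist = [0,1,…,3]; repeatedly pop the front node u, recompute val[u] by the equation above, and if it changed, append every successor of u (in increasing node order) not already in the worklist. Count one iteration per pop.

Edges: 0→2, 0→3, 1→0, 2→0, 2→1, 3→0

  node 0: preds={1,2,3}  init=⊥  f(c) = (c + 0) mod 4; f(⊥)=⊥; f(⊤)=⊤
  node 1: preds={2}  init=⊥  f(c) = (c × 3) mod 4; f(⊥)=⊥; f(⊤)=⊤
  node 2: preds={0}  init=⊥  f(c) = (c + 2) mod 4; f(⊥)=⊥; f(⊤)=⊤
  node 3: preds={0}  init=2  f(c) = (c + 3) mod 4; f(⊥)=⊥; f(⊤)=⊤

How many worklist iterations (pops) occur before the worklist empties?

11

Iteration log — 11 steps:
  step 1. node 0  ⊔preds=2  new=2  old=⊥  +wl: 
  step 2. node 1  ⊔preds=⊥  new=⊥  stable
  step 3. node 2  ⊔preds=2  new=0  old=⊥  +wl: 0,1
  step 4. node 3  ⊔preds=2  new=⊤  old=2  +wl: 
  step 5. node 0  ⊔preds=⊤  new=⊤  old=2  +wl: 2,3
  step 6. node 1  ⊔preds=0  new=0  old=⊥  +wl: 0
  step 7. node 2  ⊔preds=⊤  new=⊤  old=0  +wl: 1
  step 8. node 3  ⊔preds=⊤  new=⊤  stable
  step 9. node 0  ⊔preds=⊤  new=⊤  stable
  step 10. node 1  ⊔preds=⊤  new=⊤  old=0  +wl: 0
  step 11. node 0  ⊔preds=⊤  new=⊤  stable

Least fixpoint reached:
  node 0: ⊤
  node 1: ⊤
  node 2: ⊤
  node 3: ⊤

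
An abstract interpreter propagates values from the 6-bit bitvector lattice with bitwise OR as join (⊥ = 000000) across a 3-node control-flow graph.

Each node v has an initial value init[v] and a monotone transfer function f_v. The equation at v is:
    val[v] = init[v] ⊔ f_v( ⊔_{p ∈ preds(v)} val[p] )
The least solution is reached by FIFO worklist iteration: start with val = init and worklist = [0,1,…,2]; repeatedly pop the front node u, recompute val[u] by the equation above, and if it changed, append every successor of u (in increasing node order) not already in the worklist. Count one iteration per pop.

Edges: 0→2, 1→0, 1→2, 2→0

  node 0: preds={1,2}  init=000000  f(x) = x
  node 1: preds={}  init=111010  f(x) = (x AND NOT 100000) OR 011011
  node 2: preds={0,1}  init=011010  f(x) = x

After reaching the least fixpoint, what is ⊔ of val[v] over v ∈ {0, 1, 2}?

Worklist (5 pops):
  #1 pop 0: in=111010 → 111010 (was 000000); enqueue []
  #2 pop 1: in=000000 → 111011 (was 111010); enqueue [0]
  #3 pop 2: in=111011 → 111011 (was 011010); enqueue []
  #4 pop 0: in=111011 → 111011 (was 111010); enqueue [2]
  #5 pop 2: in=111011 → 111011 (no change)

Fixpoint:
  val[0] = 111011
  val[1] = 111011
  val[2] = 111011

111011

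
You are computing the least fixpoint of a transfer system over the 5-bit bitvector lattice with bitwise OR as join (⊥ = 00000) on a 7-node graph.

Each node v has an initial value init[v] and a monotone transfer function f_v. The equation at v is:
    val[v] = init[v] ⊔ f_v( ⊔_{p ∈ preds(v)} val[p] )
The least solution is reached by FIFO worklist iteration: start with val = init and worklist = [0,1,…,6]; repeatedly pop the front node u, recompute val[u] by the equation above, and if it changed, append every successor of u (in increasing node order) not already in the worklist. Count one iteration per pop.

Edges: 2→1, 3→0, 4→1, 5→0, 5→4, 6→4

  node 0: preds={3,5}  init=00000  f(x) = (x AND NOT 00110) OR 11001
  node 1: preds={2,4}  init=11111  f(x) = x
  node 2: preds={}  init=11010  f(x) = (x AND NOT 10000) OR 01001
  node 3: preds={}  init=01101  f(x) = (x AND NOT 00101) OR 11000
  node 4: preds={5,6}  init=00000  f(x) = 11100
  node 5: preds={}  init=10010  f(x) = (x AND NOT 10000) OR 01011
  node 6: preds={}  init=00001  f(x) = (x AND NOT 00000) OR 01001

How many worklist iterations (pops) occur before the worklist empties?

Trace (10 dequeues):
  [1] u=0 | in 11111 | out 11001 | prev 00000 | push {}
  [2] u=1 | in 11010 | out 11111 | ==
  [3] u=2 | in 00000 | out 11011 | prev 11010 | push {1}
  [4] u=3 | in 00000 | out 11101 | prev 01101 | push {0}
  [5] u=4 | in 10011 | out 11100 | prev 00000 | push {}
  [6] u=5 | in 00000 | out 11011 | prev 10010 | push {4}
  [7] u=6 | in 00000 | out 01001 | prev 00001 | push {}
  [8] u=1 | in 11111 | out 11111 | ==
  [9] u=0 | in 11111 | out 11001 | ==
  [10] u=4 | in 11011 | out 11100 | ==

Converged values:
  [0] 11001
  [1] 11111
  [2] 11011
  [3] 11101
  [4] 11100
  [5] 11011
  [6] 01001

10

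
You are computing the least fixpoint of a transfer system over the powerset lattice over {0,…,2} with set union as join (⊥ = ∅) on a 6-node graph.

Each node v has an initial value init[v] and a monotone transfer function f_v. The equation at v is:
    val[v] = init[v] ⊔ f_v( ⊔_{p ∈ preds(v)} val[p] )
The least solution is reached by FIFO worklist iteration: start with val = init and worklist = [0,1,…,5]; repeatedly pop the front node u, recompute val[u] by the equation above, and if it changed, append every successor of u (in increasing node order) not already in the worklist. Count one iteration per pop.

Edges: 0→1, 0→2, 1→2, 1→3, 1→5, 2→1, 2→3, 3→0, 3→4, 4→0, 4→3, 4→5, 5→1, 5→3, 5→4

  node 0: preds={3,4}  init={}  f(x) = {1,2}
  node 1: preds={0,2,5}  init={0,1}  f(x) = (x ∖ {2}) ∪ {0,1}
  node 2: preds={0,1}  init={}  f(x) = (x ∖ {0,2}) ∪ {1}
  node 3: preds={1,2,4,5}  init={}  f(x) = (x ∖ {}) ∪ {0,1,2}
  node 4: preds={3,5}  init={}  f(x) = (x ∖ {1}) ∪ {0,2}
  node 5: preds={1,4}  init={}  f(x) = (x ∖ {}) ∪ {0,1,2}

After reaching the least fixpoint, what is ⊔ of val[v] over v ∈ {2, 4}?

{0,1,2}

Iteration log — 10 steps:
  step 1. node 0  ⊔preds={}  new={1,2}  old={}  +wl: 
  step 2. node 1  ⊔preds={1,2}  new={0,1}  stable
  step 3. node 2  ⊔preds={0,1,2}  new={1}  old={}  +wl: 1
  step 4. node 3  ⊔preds={0,1}  new={0,1,2}  old={}  +wl: 0
  step 5. node 4  ⊔preds={0,1,2}  new={0,2}  old={}  +wl: 3
  step 6. node 5  ⊔preds={0,1,2}  new={0,1,2}  old={}  +wl: 4
  step 7. node 1  ⊔preds={0,1,2}  new={0,1}  stable
  step 8. node 0  ⊔preds={0,1,2}  new={1,2}  stable
  step 9. node 3  ⊔preds={0,1,2}  new={0,1,2}  stable
  step 10. node 4  ⊔preds={0,1,2}  new={0,2}  stable

Least fixpoint reached:
  node 0: {1,2}
  node 1: {0,1}
  node 2: {1}
  node 3: {0,1,2}
  node 4: {0,2}
  node 5: {0,1,2}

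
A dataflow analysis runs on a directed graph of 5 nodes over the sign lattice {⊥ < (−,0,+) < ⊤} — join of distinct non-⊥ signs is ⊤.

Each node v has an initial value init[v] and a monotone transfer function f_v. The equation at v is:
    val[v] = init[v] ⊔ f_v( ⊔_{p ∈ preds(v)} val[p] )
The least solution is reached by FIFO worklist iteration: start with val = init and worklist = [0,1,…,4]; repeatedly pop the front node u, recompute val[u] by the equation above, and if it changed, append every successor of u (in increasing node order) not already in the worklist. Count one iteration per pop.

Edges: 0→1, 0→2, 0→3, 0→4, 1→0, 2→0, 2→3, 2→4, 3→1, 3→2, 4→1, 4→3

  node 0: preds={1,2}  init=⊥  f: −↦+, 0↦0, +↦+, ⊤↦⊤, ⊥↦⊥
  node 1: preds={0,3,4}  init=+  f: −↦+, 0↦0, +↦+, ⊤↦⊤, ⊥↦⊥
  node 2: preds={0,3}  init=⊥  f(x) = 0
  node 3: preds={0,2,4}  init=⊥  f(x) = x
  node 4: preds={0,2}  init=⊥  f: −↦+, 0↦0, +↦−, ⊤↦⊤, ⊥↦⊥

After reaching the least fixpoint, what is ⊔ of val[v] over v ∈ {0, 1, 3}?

⊤

Worklist (11 pops):
  #1 pop 0: in=+ → + (was ⊥); enqueue []
  #2 pop 1: in=+ → + (no change)
  #3 pop 2: in=+ → 0 (was ⊥); enqueue [0]
  #4 pop 3: in=⊤ → ⊤ (was ⊥); enqueue [1,2]
  #5 pop 4: in=⊤ → ⊤ (was ⊥); enqueue [3]
  #6 pop 0: in=⊤ → ⊤ (was +); enqueue [4]
  #7 pop 1: in=⊤ → ⊤ (was +); enqueue [0]
  #8 pop 2: in=⊤ → 0 (no change)
  #9 pop 3: in=⊤ → ⊤ (no change)
  #10 pop 4: in=⊤ → ⊤ (no change)
  #11 pop 0: in=⊤ → ⊤ (no change)

Fixpoint:
  val[0] = ⊤
  val[1] = ⊤
  val[2] = 0
  val[3] = ⊤
  val[4] = ⊤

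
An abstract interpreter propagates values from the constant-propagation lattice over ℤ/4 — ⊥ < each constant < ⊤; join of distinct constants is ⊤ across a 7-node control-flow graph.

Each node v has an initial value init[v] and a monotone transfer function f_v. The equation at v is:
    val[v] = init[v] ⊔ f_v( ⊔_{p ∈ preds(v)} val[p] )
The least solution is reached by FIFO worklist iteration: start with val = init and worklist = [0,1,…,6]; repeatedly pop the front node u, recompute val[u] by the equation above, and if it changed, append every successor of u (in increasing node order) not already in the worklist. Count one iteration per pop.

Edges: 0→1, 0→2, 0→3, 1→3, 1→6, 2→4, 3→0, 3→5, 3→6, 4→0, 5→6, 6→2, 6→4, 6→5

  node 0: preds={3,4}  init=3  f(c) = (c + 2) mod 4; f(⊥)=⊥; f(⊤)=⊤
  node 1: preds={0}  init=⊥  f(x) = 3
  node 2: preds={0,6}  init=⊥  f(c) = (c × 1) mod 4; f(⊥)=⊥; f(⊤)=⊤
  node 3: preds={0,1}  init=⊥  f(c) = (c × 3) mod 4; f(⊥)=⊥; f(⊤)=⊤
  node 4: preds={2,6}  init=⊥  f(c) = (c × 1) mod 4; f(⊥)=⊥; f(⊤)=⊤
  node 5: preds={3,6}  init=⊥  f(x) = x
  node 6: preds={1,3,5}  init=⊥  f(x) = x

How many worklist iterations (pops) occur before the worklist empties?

Worklist (16 pops):
  #1 pop 0: in=⊥ → 3 (no change)
  #2 pop 1: in=3 → 3 (was ⊥); enqueue []
  #3 pop 2: in=3 → 3 (was ⊥); enqueue []
  #4 pop 3: in=3 → 1 (was ⊥); enqueue [0]
  #5 pop 4: in=3 → 3 (was ⊥); enqueue []
  #6 pop 5: in=1 → 1 (was ⊥); enqueue []
  #7 pop 6: in=⊤ → ⊤ (was ⊥); enqueue [2,4,5]
  #8 pop 0: in=⊤ → ⊤ (was 3); enqueue [1,3]
  #9 pop 2: in=⊤ → ⊤ (was 3); enqueue []
  #10 pop 4: in=⊤ → ⊤ (was 3); enqueue [0]
  #11 pop 5: in=⊤ → ⊤ (was 1); enqueue [6]
  #12 pop 1: in=⊤ → 3 (no change)
  #13 pop 3: in=⊤ → ⊤ (was 1); enqueue [5]
  #14 pop 0: in=⊤ → ⊤ (no change)
  #15 pop 6: in=⊤ → ⊤ (no change)
  #16 pop 5: in=⊤ → ⊤ (no change)

Fixpoint:
  val[0] = ⊤
  val[1] = 3
  val[2] = ⊤
  val[3] = ⊤
  val[4] = ⊤
  val[5] = ⊤
  val[6] = ⊤

16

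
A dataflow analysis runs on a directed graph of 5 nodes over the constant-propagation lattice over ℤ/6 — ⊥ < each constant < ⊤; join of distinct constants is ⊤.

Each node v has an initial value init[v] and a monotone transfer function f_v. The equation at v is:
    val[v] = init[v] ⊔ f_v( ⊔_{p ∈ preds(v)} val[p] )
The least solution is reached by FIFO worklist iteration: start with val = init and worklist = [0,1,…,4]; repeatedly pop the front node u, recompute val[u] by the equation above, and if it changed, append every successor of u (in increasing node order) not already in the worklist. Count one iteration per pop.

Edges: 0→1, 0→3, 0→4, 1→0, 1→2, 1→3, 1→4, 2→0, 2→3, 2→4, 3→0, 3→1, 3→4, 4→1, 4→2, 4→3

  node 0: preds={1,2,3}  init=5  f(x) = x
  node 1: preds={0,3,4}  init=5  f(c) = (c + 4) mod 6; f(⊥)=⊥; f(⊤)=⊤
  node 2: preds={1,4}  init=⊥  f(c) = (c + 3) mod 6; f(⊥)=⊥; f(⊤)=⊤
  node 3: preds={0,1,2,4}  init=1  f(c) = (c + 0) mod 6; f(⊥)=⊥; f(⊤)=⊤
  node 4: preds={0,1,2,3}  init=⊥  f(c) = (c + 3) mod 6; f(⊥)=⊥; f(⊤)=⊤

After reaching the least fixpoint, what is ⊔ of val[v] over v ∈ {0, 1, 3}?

⊤

Trace (9 dequeues):
  [1] u=0 | in ⊤ | out ⊤ | prev 5 | push {}
  [2] u=1 | in ⊤ | out ⊤ | prev 5 | push {0}
  [3] u=2 | in ⊤ | out ⊤ | prev ⊥ | push {}
  [4] u=3 | in ⊤ | out ⊤ | prev 1 | push {1}
  [5] u=4 | in ⊤ | out ⊤ | prev ⊥ | push {2,3}
  [6] u=0 | in ⊤ | out ⊤ | ==
  [7] u=1 | in ⊤ | out ⊤ | ==
  [8] u=2 | in ⊤ | out ⊤ | ==
  [9] u=3 | in ⊤ | out ⊤ | ==

Converged values:
  [0] ⊤
  [1] ⊤
  [2] ⊤
  [3] ⊤
  [4] ⊤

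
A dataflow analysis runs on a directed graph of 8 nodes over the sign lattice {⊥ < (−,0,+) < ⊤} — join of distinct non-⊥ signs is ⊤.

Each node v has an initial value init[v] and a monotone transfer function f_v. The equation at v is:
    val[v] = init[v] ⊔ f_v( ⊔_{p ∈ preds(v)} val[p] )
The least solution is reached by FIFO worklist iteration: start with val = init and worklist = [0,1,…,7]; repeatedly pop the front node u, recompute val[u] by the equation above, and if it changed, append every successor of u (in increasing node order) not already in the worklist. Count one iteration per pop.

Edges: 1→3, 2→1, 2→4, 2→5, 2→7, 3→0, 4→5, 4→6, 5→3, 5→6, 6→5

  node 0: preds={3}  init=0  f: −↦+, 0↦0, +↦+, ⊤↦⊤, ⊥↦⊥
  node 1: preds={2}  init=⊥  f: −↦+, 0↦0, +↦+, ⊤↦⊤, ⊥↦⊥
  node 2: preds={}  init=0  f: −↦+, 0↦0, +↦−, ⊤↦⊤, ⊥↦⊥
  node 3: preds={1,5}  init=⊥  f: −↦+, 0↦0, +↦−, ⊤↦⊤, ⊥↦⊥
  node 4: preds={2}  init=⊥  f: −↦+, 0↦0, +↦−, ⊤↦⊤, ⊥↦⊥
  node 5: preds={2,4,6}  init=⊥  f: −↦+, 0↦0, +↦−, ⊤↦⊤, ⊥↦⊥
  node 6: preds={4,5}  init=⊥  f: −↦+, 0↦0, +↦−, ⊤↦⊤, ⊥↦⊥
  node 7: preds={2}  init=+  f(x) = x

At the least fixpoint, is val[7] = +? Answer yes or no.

no

Trace (11 dequeues):
  [1] u=0 | in ⊥ | out 0 | ==
  [2] u=1 | in 0 | out 0 | prev ⊥ | push {}
  [3] u=2 | in ⊥ | out 0 | ==
  [4] u=3 | in 0 | out 0 | prev ⊥ | push {0}
  [5] u=4 | in 0 | out 0 | prev ⊥ | push {}
  [6] u=5 | in 0 | out 0 | prev ⊥ | push {3}
  [7] u=6 | in 0 | out 0 | prev ⊥ | push {5}
  [8] u=7 | in 0 | out ⊤ | prev + | push {}
  [9] u=0 | in 0 | out 0 | ==
  [10] u=3 | in 0 | out 0 | ==
  [11] u=5 | in 0 | out 0 | ==

Converged values:
  [0] 0
  [1] 0
  [2] 0
  [3] 0
  [4] 0
  [5] 0
  [6] 0
  [7] ⊤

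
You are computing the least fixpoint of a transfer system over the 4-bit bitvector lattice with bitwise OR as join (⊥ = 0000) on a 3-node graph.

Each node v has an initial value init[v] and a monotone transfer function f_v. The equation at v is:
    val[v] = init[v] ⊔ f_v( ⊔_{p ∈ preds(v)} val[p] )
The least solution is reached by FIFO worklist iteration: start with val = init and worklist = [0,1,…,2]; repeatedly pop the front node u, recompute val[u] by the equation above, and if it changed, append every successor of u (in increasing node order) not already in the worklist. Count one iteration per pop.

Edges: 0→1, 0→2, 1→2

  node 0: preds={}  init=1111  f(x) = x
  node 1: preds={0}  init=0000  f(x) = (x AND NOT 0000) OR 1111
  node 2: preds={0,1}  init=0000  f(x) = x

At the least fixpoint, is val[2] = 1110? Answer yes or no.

Trace (3 dequeues):
  [1] u=0 | in 0000 | out 1111 | ==
  [2] u=1 | in 1111 | out 1111 | prev 0000 | push {}
  [3] u=2 | in 1111 | out 1111 | prev 0000 | push {}

Converged values:
  [0] 1111
  [1] 1111
  [2] 1111

no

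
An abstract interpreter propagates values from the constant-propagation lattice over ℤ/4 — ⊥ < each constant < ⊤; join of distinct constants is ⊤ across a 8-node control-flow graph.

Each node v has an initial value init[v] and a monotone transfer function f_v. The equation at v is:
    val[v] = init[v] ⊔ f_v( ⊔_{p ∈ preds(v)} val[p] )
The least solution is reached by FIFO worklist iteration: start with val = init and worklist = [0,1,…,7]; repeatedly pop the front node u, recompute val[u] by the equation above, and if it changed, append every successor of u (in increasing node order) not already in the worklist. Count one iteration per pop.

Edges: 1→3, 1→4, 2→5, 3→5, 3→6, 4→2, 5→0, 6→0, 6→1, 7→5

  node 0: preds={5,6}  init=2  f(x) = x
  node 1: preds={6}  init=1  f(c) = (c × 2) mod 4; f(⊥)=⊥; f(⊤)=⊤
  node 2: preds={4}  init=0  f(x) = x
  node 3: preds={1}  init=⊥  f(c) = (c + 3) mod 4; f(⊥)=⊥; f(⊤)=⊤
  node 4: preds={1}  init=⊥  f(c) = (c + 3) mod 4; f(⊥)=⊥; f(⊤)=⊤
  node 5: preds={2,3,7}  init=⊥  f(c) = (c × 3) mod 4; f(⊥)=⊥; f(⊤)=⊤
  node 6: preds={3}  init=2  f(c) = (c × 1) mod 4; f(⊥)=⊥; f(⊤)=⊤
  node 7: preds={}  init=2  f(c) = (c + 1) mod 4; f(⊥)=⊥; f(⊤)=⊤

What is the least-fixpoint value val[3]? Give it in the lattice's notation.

⊤

Worklist (12 pops):
  #1 pop 0: in=2 → 2 (no change)
  #2 pop 1: in=2 → ⊤ (was 1); enqueue []
  #3 pop 2: in=⊥ → 0 (no change)
  #4 pop 3: in=⊤ → ⊤ (was ⊥); enqueue []
  #5 pop 4: in=⊤ → ⊤ (was ⊥); enqueue [2]
  #6 pop 5: in=⊤ → ⊤ (was ⊥); enqueue [0]
  #7 pop 6: in=⊤ → ⊤ (was 2); enqueue [1]
  #8 pop 7: in=⊥ → 2 (no change)
  #9 pop 2: in=⊤ → ⊤ (was 0); enqueue [5]
  #10 pop 0: in=⊤ → ⊤ (was 2); enqueue []
  #11 pop 1: in=⊤ → ⊤ (no change)
  #12 pop 5: in=⊤ → ⊤ (no change)

Fixpoint:
  val[0] = ⊤
  val[1] = ⊤
  val[2] = ⊤
  val[3] = ⊤
  val[4] = ⊤
  val[5] = ⊤
  val[6] = ⊤
  val[7] = 2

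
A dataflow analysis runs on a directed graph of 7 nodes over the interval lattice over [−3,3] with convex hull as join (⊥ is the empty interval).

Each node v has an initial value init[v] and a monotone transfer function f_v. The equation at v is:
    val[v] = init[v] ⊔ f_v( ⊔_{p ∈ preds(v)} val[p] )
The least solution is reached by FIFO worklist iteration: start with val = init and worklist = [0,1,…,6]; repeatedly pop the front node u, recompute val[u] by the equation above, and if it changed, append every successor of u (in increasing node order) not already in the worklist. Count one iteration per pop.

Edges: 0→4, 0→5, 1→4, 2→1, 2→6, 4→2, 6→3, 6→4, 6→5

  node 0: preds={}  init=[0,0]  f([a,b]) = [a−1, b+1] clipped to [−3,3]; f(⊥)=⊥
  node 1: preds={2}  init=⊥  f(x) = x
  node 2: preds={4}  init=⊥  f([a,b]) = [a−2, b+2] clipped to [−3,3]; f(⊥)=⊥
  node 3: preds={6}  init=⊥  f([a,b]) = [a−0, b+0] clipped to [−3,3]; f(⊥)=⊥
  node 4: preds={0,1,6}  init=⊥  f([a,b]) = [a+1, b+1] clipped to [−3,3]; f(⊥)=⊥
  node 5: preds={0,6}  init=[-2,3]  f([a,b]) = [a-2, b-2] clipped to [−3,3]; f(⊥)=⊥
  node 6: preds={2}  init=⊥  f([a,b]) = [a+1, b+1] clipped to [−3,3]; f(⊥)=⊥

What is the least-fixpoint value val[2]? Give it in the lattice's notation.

Worklist (26 pops):
  #1 pop 0: in=⊥ → [0,0] (no change)
  #2 pop 1: in=⊥ → ⊥ (no change)
  #3 pop 2: in=⊥ → ⊥ (no change)
  #4 pop 3: in=⊥ → ⊥ (no change)
  #5 pop 4: in=[0,0] → [1,1] (was ⊥); enqueue [2]
  #6 pop 5: in=[0,0] → [-2,3] (no change)
  #7 pop 6: in=⊥ → ⊥ (no change)
  #8 pop 2: in=[1,1] → [-1,3] (was ⊥); enqueue [1,6]
  #9 pop 1: in=[-1,3] → [-1,3] (was ⊥); enqueue [4]
  #10 pop 6: in=[-1,3] → [0,3] (was ⊥); enqueue [3,5]
  #11 pop 4: in=[-1,3] → [0,3] (was [1,1]); enqueue [2]
  #12 pop 3: in=[0,3] → [0,3] (was ⊥); enqueue []
  #13 pop 5: in=[0,3] → [-2,3] (no change)
  #14 pop 2: in=[0,3] → [-2,3] (was [-1,3]); enqueue [1,6]
  #15 pop 1: in=[-2,3] → [-2,3] (was [-1,3]); enqueue [4]
  #16 pop 6: in=[-2,3] → [-1,3] (was [0,3]); enqueue [3,5]
  #17 pop 4: in=[-2,3] → [-1,3] (was [0,3]); enqueue [2]
  #18 pop 3: in=[-1,3] → [-1,3] (was [0,3]); enqueue []
  #19 pop 5: in=[-1,3] → [-3,3] (was [-2,3]); enqueue []
  #20 pop 2: in=[-1,3] → [-3,3] (was [-2,3]); enqueue [1,6]
  #21 pop 1: in=[-3,3] → [-3,3] (was [-2,3]); enqueue [4]
  #22 pop 6: in=[-3,3] → [-2,3] (was [-1,3]); enqueue [3,5]
  #23 pop 4: in=[-3,3] → [-2,3] (was [-1,3]); enqueue [2]
  #24 pop 3: in=[-2,3] → [-2,3] (was [-1,3]); enqueue []
  #25 pop 5: in=[-2,3] → [-3,3] (no change)
  #26 pop 2: in=[-2,3] → [-3,3] (no change)

Fixpoint:
  val[0] = [0,0]
  val[1] = [-3,3]
  val[2] = [-3,3]
  val[3] = [-2,3]
  val[4] = [-2,3]
  val[5] = [-3,3]
  val[6] = [-2,3]

[-3,3]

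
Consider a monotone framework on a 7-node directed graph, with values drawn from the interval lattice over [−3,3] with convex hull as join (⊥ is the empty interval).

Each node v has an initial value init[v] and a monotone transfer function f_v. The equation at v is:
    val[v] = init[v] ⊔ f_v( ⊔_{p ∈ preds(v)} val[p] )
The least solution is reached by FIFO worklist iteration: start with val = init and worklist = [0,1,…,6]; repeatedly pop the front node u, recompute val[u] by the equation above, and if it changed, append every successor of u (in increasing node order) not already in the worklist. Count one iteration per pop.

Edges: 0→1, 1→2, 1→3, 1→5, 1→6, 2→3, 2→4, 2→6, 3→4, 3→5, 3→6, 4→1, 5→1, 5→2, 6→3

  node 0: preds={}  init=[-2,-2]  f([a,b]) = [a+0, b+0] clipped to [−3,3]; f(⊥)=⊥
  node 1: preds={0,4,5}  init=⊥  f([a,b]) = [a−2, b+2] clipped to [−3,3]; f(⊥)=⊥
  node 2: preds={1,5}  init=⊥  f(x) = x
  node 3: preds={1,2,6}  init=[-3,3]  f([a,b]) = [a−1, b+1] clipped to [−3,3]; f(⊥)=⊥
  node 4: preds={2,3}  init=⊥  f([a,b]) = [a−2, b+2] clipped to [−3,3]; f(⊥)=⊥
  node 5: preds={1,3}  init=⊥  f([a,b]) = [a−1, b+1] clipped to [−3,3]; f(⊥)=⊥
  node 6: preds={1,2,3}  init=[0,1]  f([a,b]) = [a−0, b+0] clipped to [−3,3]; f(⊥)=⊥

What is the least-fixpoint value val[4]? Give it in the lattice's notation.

[-3,3]

Worklist (13 pops):
  #1 pop 0: in=⊥ → [-2,-2] (no change)
  #2 pop 1: in=[-2,-2] → [-3,0] (was ⊥); enqueue []
  #3 pop 2: in=[-3,0] → [-3,0] (was ⊥); enqueue []
  #4 pop 3: in=[-3,1] → [-3,3] (no change)
  #5 pop 4: in=[-3,3] → [-3,3] (was ⊥); enqueue [1]
  #6 pop 5: in=[-3,3] → [-3,3] (was ⊥); enqueue [2]
  #7 pop 6: in=[-3,3] → [-3,3] (was [0,1]); enqueue [3]
  #8 pop 1: in=[-3,3] → [-3,3] (was [-3,0]); enqueue [5,6]
  #9 pop 2: in=[-3,3] → [-3,3] (was [-3,0]); enqueue [4]
  #10 pop 3: in=[-3,3] → [-3,3] (no change)
  #11 pop 5: in=[-3,3] → [-3,3] (no change)
  #12 pop 6: in=[-3,3] → [-3,3] (no change)
  #13 pop 4: in=[-3,3] → [-3,3] (no change)

Fixpoint:
  val[0] = [-2,-2]
  val[1] = [-3,3]
  val[2] = [-3,3]
  val[3] = [-3,3]
  val[4] = [-3,3]
  val[5] = [-3,3]
  val[6] = [-3,3]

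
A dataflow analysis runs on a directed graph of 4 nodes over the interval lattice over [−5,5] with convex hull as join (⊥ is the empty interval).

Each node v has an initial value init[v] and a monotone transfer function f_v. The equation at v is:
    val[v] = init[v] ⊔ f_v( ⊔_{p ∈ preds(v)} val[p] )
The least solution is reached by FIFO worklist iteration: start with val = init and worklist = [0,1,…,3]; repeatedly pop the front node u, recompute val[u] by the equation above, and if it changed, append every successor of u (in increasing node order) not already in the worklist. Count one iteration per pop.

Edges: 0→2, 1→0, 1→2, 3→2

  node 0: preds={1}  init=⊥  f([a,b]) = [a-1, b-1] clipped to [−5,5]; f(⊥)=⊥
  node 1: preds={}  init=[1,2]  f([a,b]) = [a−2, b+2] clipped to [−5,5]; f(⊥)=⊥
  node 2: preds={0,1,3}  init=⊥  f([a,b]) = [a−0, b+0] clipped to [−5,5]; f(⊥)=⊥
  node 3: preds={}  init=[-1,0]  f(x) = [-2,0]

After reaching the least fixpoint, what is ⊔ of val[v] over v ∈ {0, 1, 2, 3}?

Trace (5 dequeues):
  [1] u=0 | in [1,2] | out [0,1] | prev ⊥ | push {}
  [2] u=1 | in ⊥ | out [1,2] | ==
  [3] u=2 | in [-1,2] | out [-1,2] | prev ⊥ | push {}
  [4] u=3 | in ⊥ | out [-2,0] | prev [-1,0] | push {2}
  [5] u=2 | in [-2,2] | out [-2,2] | prev [-1,2] | push {}

Converged values:
  [0] [0,1]
  [1] [1,2]
  [2] [-2,2]
  [3] [-2,0]

[-2,2]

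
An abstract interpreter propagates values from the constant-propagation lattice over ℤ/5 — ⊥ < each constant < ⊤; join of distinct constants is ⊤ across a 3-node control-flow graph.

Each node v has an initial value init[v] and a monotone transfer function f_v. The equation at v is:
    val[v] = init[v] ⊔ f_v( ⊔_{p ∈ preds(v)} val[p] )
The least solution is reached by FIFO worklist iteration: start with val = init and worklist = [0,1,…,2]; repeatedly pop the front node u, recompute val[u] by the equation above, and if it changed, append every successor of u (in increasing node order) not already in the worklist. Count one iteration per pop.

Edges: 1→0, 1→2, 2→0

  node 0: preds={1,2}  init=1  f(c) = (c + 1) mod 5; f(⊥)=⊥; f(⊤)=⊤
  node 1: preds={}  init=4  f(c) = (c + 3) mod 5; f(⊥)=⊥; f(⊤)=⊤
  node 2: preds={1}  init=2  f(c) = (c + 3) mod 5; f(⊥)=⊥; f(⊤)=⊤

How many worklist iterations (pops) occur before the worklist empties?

Iteration log — 3 steps:
  step 1. node 0  ⊔preds=⊤  new=⊤  old=1  +wl: 
  step 2. node 1  ⊔preds=⊥  new=4  stable
  step 3. node 2  ⊔preds=4  new=2  stable

Least fixpoint reached:
  node 0: ⊤
  node 1: 4
  node 2: 2

3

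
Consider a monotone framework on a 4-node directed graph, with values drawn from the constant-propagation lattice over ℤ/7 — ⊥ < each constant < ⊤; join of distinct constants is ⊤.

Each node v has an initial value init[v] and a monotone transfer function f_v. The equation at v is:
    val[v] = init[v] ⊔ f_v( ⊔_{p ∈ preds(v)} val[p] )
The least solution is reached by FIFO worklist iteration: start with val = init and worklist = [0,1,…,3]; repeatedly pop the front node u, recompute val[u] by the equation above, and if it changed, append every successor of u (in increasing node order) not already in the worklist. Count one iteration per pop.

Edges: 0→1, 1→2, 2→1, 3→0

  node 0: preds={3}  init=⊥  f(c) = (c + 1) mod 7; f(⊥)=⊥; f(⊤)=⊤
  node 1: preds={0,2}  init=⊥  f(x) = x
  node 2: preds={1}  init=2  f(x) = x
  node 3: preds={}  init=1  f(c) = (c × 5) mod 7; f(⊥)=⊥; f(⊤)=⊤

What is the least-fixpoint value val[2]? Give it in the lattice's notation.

Worklist (4 pops):
  #1 pop 0: in=1 → 2 (was ⊥); enqueue []
  #2 pop 1: in=2 → 2 (was ⊥); enqueue []
  #3 pop 2: in=2 → 2 (no change)
  #4 pop 3: in=⊥ → 1 (no change)

Fixpoint:
  val[0] = 2
  val[1] = 2
  val[2] = 2
  val[3] = 1

2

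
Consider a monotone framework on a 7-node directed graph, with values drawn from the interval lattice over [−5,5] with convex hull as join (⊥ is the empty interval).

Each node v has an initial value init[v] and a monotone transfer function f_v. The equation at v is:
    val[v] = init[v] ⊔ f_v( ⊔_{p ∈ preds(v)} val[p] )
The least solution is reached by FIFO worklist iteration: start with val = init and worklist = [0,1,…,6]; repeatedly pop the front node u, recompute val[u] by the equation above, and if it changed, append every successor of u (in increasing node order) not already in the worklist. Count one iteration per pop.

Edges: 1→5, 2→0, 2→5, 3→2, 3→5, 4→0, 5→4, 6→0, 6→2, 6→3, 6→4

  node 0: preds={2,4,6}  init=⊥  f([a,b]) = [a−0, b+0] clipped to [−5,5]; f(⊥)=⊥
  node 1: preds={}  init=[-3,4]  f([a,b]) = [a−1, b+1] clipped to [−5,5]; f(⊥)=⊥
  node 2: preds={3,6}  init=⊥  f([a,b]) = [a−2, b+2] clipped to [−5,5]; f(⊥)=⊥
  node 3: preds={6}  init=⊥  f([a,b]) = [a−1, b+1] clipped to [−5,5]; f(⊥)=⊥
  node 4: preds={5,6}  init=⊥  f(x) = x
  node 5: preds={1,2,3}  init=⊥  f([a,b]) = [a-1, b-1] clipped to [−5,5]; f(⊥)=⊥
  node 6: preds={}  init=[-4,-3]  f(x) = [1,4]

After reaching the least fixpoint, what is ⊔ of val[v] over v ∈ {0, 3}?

[-5,5]

Worklist (15 pops):
  #1 pop 0: in=[-4,-3] → [-4,-3] (was ⊥); enqueue []
  #2 pop 1: in=⊥ → [-3,4] (no change)
  #3 pop 2: in=[-4,-3] → [-5,-1] (was ⊥); enqueue [0]
  #4 pop 3: in=[-4,-3] → [-5,-2] (was ⊥); enqueue [2]
  #5 pop 4: in=[-4,-3] → [-4,-3] (was ⊥); enqueue []
  #6 pop 5: in=[-5,4] → [-5,3] (was ⊥); enqueue [4]
  #7 pop 6: in=⊥ → [-4,4] (was [-4,-3]); enqueue [3]
  #8 pop 0: in=[-5,4] → [-5,4] (was [-4,-3]); enqueue []
  #9 pop 2: in=[-5,4] → [-5,5] (was [-5,-1]); enqueue [0,5]
  #10 pop 4: in=[-5,4] → [-5,4] (was [-4,-3]); enqueue []
  #11 pop 3: in=[-4,4] → [-5,5] (was [-5,-2]); enqueue [2]
  #12 pop 0: in=[-5,5] → [-5,5] (was [-5,4]); enqueue []
  #13 pop 5: in=[-5,5] → [-5,4] (was [-5,3]); enqueue [4]
  #14 pop 2: in=[-5,5] → [-5,5] (no change)
  #15 pop 4: in=[-5,4] → [-5,4] (no change)

Fixpoint:
  val[0] = [-5,5]
  val[1] = [-3,4]
  val[2] = [-5,5]
  val[3] = [-5,5]
  val[4] = [-5,4]
  val[5] = [-5,4]
  val[6] = [-4,4]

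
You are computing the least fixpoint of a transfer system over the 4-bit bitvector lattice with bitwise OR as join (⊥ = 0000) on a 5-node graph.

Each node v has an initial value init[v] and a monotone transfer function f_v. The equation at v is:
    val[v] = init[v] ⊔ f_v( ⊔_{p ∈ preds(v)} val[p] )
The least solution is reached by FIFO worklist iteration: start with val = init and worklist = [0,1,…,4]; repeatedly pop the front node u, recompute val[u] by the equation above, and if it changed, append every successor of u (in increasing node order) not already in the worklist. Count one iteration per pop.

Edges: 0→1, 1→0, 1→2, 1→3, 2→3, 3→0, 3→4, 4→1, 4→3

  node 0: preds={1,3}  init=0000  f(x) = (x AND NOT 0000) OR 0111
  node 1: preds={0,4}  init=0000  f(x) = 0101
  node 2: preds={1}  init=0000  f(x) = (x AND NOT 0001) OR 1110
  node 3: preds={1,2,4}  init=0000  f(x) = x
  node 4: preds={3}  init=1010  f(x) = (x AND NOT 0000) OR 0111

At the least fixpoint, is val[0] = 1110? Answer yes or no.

no

Iteration log — 8 steps:
  step 1. node 0  ⊔preds=0000  new=0111  old=0000  +wl: 
  step 2. node 1  ⊔preds=1111  new=0101  old=0000  +wl: 0
  step 3. node 2  ⊔preds=0101  new=1110  old=0000  +wl: 
  step 4. node 3  ⊔preds=1111  new=1111  old=0000  +wl: 
  step 5. node 4  ⊔preds=1111  new=1111  old=1010  +wl: 1,3
  step 6. node 0  ⊔preds=1111  new=1111  old=0111  +wl: 
  step 7. node 1  ⊔preds=1111  new=0101  stable
  step 8. node 3  ⊔preds=1111  new=1111  stable

Least fixpoint reached:
  node 0: 1111
  node 1: 0101
  node 2: 1110
  node 3: 1111
  node 4: 1111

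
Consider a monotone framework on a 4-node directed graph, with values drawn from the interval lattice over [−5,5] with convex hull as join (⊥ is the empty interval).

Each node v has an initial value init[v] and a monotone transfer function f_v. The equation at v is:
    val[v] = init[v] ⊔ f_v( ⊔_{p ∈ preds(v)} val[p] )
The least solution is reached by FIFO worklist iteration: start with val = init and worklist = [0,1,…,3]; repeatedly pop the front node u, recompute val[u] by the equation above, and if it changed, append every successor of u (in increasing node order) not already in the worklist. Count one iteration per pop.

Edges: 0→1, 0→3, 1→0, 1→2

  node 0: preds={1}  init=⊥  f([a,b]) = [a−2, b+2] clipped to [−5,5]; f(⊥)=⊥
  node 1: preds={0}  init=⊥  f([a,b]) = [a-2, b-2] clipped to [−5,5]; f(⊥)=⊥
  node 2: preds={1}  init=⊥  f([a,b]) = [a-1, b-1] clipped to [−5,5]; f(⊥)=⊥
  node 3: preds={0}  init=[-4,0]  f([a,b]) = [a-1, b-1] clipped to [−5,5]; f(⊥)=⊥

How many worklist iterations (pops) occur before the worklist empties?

4

Iteration log — 4 steps:
  step 1. node 0  ⊔preds=⊥  new=⊥  stable
  step 2. node 1  ⊔preds=⊥  new=⊥  stable
  step 3. node 2  ⊔preds=⊥  new=⊥  stable
  step 4. node 3  ⊔preds=⊥  new=[-4,0]  stable

Least fixpoint reached:
  node 0: ⊥
  node 1: ⊥
  node 2: ⊥
  node 3: [-4,0]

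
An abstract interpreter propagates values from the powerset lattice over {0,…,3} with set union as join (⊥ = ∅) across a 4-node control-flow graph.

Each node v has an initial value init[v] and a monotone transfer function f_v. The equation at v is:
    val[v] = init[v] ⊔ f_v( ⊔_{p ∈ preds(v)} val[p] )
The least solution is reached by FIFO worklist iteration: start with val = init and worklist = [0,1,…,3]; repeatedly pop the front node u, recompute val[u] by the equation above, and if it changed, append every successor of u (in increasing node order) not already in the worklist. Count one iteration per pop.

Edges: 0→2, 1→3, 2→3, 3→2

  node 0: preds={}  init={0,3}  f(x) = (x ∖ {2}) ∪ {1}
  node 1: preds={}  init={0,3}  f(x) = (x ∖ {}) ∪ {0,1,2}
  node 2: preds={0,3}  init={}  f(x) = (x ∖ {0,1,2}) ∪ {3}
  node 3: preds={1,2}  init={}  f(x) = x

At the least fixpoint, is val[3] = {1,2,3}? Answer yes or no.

Worklist (5 pops):
  #1 pop 0: in={} → {0,1,3} (was {0,3}); enqueue []
  #2 pop 1: in={} → {0,1,2,3} (was {0,3}); enqueue []
  #3 pop 2: in={0,1,3} → {3} (was {}); enqueue []
  #4 pop 3: in={0,1,2,3} → {0,1,2,3} (was {}); enqueue [2]
  #5 pop 2: in={0,1,2,3} → {3} (no change)

Fixpoint:
  val[0] = {0,1,3}
  val[1] = {0,1,2,3}
  val[2] = {3}
  val[3] = {0,1,2,3}

no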